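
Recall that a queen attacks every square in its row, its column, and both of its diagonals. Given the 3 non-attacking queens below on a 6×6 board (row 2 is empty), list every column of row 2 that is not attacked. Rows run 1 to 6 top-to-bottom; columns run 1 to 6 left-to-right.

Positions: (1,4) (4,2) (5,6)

columns 1

(1,4) attacks row 2 at column 4 and diagonals 3, 5.
(4,2) attacks row 2 at column 2 and diagonals 4.
(5,6) attacks row 2 at column 6 and diagonals 3.
Attacked columns: {2, 3, 4, 5, 6}. Safe: {1}.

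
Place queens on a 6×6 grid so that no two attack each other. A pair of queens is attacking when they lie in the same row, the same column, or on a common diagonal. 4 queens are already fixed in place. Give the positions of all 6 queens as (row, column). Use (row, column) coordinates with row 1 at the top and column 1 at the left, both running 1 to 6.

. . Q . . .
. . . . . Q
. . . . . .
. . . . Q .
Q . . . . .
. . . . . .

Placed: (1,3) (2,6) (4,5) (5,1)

Row 3: attacked by (1,3)→{1,3,5}; (2,6)→{5,6}; (4,5)→{4,5,6}; (5,1)→{1,3}. Safe: 2. Place at column 2.
Row 6: attacked by (1,3)→{3}; (2,6)→{2,6}; (3,2)→{2,5}; (4,5)→{3,5}; (5,1)→{1,2}. Safe: 4. Place at column 4.
Columns [3, 6, 2, 5, 1, 4], r−c [-2, -4, 1, -1, 4, 2], r+c [4, 8, 5, 9, 6, 10] are all distinct, so no two queens attack.

(1,3) (2,6) (3,2) (4,5) (5,1) (6,4)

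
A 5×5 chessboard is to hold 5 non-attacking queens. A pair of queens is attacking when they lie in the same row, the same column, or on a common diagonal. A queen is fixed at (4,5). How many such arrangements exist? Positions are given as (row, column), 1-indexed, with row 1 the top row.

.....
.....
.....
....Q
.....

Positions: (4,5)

Branch on row 1: col 1 → 1; col 3 → 0; col 4 → 1.
Sum: 1 + 0 + 1 = 2.

2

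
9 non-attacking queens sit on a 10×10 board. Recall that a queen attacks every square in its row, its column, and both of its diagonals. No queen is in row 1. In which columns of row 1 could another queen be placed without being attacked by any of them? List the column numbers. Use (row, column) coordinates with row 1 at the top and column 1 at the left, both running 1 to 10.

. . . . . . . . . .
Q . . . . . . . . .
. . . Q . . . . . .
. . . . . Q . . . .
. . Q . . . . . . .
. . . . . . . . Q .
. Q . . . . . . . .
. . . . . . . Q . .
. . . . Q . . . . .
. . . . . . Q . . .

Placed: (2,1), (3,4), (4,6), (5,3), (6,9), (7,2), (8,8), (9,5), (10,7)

columns 10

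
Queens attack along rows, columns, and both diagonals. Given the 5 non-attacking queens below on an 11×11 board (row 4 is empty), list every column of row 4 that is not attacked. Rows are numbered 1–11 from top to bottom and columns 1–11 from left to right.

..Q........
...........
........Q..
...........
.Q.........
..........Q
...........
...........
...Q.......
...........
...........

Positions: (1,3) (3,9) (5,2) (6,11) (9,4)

(1,3) attacks row 4 at column 3 and diagonals 6.
(3,9) attacks row 4 at column 9 and diagonals 8, 10.
(5,2) attacks row 4 at column 2 and diagonals 1, 3.
(6,11) attacks row 4 at column 11 and diagonals 9.
(9,4) attacks row 4 at column 4 and diagonals 9.
Attacked columns: {1, 2, 3, 4, 6, 8, 9, 10, 11}. Safe: {5, 7}.

columns 5, 7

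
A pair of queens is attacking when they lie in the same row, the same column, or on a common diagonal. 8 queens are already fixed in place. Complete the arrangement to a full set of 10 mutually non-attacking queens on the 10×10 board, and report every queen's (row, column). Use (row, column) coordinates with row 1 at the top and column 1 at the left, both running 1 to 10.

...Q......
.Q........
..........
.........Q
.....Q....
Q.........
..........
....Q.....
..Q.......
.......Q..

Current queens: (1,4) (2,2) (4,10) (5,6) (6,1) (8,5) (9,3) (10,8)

(1,4) (2,2) (3,7) (4,10) (5,6) (6,1) (7,9) (8,5) (9,3) (10,8)

Row 3: attacked by (1,4)→{2,4,6}; (2,2)→{1,2,3}; (4,10)→{9,10}; (5,6)→{4,6,8}; (6,1)→{1,4}; (8,5)→{5,10}; (9,3)→{3,9}; (10,8)→{1,8}. Safe: 7. Place at column 7.
Row 7: attacked by (1,4)→{4,10}; (2,2)→{2,7}; (3,7)→{3,7}; (4,10)→{7,10}; (5,6)→{4,6,8}; (6,1)→{1,2}; (8,5)→{4,5,6}; (9,3)→{1,3,5}; (10,8)→{5,8}. Safe: 9. Place at column 9.
Columns [4, 2, 7, 10, 6, 1, 9, 5, 3, 8], r−c [-3, 0, -4, -6, -1, 5, -2, 3, 6, 2], r+c [5, 4, 10, 14, 11, 7, 16, 13, 12, 18] are all distinct, so no two queens attack.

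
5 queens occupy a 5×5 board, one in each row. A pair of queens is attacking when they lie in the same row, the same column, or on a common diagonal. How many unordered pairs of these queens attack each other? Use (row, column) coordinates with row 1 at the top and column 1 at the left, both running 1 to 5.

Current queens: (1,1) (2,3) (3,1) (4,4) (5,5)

4

Same column: (1,1)–(3,1) (column 1).
Same diagonal: (1,1)–(4,4) (|1−4| = |1−4| = 3); (1,1)–(5,5) (|1−5| = |1−5| = 4); (4,4)–(5,5) (|4−5| = |4−5| = 1).
Total attacking pairs: 4.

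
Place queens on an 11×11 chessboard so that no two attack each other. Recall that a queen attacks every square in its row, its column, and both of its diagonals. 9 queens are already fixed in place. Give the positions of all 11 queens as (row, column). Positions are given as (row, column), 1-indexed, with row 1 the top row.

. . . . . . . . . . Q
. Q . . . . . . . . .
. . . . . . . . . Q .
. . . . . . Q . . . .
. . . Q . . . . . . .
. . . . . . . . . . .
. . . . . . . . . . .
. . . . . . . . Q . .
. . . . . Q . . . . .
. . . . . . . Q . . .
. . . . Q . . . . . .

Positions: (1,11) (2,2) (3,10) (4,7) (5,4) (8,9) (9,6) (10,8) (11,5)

Row 6: attacked by (1,11)→{6,11}; (2,2)→{2,6}; (3,10)→{7,10}; (4,7)→{5,7,9}; (5,4)→{3,4,5}; (8,9)→{7,9,11}; (9,6)→{3,6,9}; (10,8)→{4,8}; (11,5)→{5,10}. Safe: 1. Place at column 1.
Row 7: attacked by (1,11)→{5,11}; (2,2)→{2,7}; (3,10)→{6,10}; (4,7)→{4,7,10}; (5,4)→{2,4,6}; (6,1)→{1,2}; (8,9)→{8,9,10}; (9,6)→{4,6,8}; (10,8)→{5,8,11}; (11,5)→{1,5,9}. Safe: 3. Place at column 3.
Columns [11, 2, 10, 7, 4, 1, 3, 9, 6, 8, 5], r−c [-10, 0, -7, -3, 1, 5, 4, -1, 3, 2, 6], r+c [12, 4, 13, 11, 9, 7, 10, 17, 15, 18, 16] are all distinct, so no two queens attack.

(1,11) (2,2) (3,10) (4,7) (5,4) (6,1) (7,3) (8,9) (9,6) (10,8) (11,5)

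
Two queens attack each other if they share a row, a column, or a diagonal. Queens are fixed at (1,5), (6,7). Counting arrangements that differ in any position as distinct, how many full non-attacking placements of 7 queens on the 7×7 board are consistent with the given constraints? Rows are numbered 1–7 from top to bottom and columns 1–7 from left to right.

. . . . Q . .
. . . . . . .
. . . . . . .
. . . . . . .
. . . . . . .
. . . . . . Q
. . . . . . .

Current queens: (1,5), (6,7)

Branch on row 2: col 1 → 1; col 2 → 0.
Sum: 1 + 0 = 1.

1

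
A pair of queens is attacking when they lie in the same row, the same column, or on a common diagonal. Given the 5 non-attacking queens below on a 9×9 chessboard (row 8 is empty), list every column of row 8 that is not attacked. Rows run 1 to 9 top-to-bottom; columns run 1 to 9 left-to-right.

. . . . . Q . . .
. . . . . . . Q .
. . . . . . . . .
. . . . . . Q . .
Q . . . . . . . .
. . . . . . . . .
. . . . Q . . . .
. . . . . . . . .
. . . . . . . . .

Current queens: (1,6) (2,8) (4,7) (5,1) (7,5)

(1,6) attacks row 8 at column 6.
(2,8) attacks row 8 at column 8 and diagonals 2.
(4,7) attacks row 8 at column 7 and diagonals 3.
(5,1) attacks row 8 at column 1 and diagonals 4.
(7,5) attacks row 8 at column 5 and diagonals 4, 6.
Attacked columns: {1, 2, 3, 4, 5, 6, 7, 8}. Safe: {9}.

columns 9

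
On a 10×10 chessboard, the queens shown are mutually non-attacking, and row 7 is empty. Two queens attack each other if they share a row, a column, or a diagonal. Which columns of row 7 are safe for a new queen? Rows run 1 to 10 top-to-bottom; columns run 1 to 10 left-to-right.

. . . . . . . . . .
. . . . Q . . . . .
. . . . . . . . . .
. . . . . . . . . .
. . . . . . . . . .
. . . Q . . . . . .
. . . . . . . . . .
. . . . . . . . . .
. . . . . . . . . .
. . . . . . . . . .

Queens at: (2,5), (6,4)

(2,5) attacks row 7 at column 5 and diagonals 10.
(6,4) attacks row 7 at column 4 and diagonals 3, 5.
Attacked columns: {3, 4, 5, 10}. Safe: {1, 2, 6, 7, 8, 9}.

columns 1, 2, 6, 7, 8, 9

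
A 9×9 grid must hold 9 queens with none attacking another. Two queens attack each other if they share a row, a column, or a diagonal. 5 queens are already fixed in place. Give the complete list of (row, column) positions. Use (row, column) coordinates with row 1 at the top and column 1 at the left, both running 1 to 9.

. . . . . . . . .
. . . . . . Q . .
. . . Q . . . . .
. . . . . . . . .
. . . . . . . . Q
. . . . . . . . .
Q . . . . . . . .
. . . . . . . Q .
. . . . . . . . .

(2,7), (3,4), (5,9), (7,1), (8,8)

(1,3) (2,7) (3,4) (4,2) (5,9) (6,5) (7,1) (8,8) (9,6)

Row 1: attacked by (2,7)→{6,7,8}; (3,4)→{2,4,6}; (5,9)→{5,9}; (7,1)→{1,7}; (8,8)→{1,8}. Safe: 3. Place at column 3.
Row 4: attacked by (1,3)→{3,6}; (2,7)→{5,7,9}; (3,4)→{3,4,5}; (5,9)→{8,9}; (7,1)→{1,4}; (8,8)→{4,8}. Safe: 2. Place at column 2.
Row 6: attacked by (1,3)→{3,8}; (2,7)→{3,7}; (3,4)→{1,4,7}; (4,2)→{2,4}; (5,9)→{8,9}; (7,1)→{1,2}; (8,8)→{6,8}. Safe: 5. Place at column 5.
Row 9: attacked by (1,3)→{3}; (2,7)→{7}; (3,4)→{4}; (4,2)→{2,7}; (5,9)→{5,9}; (6,5)→{2,5,8}; (7,1)→{1,3}; (8,8)→{7,8,9}. Safe: 6. Place at column 6.
Columns [3, 7, 4, 2, 9, 5, 1, 8, 6], r−c [-2, -5, -1, 2, -4, 1, 6, 0, 3], r+c [4, 9, 7, 6, 14, 11, 8, 16, 15] are all distinct, so no two queens attack.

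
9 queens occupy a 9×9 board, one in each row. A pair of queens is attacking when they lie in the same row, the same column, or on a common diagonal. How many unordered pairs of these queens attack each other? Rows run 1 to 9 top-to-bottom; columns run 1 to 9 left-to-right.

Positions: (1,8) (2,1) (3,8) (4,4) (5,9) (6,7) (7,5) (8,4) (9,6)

Same column: (1,8)–(3,8) (column 8); (4,4)–(8,4) (column 4).
Same diagonal: (7,5)–(8,4) (|7−8| = |5−4| = 1).
Total attacking pairs: 3.

3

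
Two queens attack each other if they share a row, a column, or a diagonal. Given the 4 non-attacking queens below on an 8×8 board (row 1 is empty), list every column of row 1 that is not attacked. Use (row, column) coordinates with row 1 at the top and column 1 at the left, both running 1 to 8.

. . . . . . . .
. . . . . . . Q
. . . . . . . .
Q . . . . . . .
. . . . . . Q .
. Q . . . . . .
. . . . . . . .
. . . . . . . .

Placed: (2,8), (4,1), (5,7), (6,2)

columns 5, 6

(2,8) attacks row 1 at column 8 and diagonals 7.
(4,1) attacks row 1 at column 1 and diagonals 4.
(5,7) attacks row 1 at column 7 and diagonals 3.
(6,2) attacks row 1 at column 2 and diagonals 7.
Attacked columns: {1, 2, 3, 4, 7, 8}. Safe: {5, 6}.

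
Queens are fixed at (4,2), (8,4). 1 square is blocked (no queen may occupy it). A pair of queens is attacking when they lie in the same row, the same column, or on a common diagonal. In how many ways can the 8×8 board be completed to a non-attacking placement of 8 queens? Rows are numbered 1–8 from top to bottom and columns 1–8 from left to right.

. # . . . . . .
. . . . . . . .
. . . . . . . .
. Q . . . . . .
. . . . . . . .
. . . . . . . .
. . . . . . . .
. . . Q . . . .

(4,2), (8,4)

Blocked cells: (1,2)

Branch on row 1: col 1 → 0; col 3 → 0; col 6 → 2; col 7 → 1; col 8 → 0.
Sum: 0 + 0 + 2 + 1 + 0 = 3.

3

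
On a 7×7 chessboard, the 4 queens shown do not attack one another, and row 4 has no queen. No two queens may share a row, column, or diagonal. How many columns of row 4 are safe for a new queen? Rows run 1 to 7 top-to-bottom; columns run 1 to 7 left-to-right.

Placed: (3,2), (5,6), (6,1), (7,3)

(3,2) attacks row 4 at column 2 and diagonals 1, 3.
(5,6) attacks row 4 at column 6 and diagonals 5, 7.
(6,1) attacks row 4 at column 1 and diagonals 3.
(7,3) attacks row 4 at column 3 and diagonals 6.
Attacked columns: {1, 2, 3, 5, 6, 7}. Safe: {4}.

1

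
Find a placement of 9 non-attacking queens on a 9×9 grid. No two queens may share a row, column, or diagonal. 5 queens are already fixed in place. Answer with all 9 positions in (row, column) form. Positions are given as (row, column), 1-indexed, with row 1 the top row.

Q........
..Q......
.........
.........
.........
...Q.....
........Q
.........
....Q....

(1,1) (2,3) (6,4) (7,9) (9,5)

Row 3: attacked by (1,1)→{1,3}; (2,3)→{2,3,4}; (6,4)→{1,4,7}; (7,9)→{5,9}; (9,5)→{5}. Safe: 6, 8. Place at column 6.
Row 4: attacked by (1,1)→{1,4}; (2,3)→{1,3,5}; (3,6)→{5,6,7}; (6,4)→{2,4,6}; (7,9)→{6,9}; (9,5)→{5}. Safe: 8. Place at column 8.
Row 5: attacked by (1,1)→{1,5}; (2,3)→{3,6}; (3,6)→{4,6,8}; (4,8)→{7,8,9}; (6,4)→{3,4,5}; (7,9)→{7,9}; (9,5)→{1,5,9}. Safe: 2. Place at column 2.
Row 8: attacked by (1,1)→{1,8}; (2,3)→{3,9}; (3,6)→{1,6}; (4,8)→{4,8}; (5,2)→{2,5}; (6,4)→{2,4,6}; (7,9)→{8,9}; (9,5)→{4,5,6}. Safe: 7. Place at column 7.
Columns [1, 3, 6, 8, 2, 4, 9, 7, 5], r−c [0, -1, -3, -4, 3, 2, -2, 1, 4], r+c [2, 5, 9, 12, 7, 10, 16, 15, 14] are all distinct, so no two queens attack.

(1,1) (2,3) (3,6) (4,8) (5,2) (6,4) (7,9) (8,7) (9,5)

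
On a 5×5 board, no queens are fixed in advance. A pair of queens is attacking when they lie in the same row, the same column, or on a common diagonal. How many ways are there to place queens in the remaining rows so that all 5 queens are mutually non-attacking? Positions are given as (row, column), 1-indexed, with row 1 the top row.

Branch on row 1: col 1 → 2; col 2 → 2; col 3 → 2; col 4 → 2; col 5 → 2.
Sum: 2 + 2 + 2 + 2 + 2 = 10.
(This is the classic 5-queens count.)

10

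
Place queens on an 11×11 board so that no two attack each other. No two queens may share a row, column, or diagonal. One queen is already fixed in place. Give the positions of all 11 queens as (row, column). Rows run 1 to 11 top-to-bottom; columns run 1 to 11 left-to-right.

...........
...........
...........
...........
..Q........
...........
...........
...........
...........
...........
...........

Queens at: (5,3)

(1,5) (2,1) (3,8) (4,10) (5,3) (6,7) (7,2) (8,11) (9,9) (10,6) (11,4)

Row 1: attacked by (5,3)→{3,7}. Safe: 1, 2, 4, 5, 6, 8, 9, 10, 11. Place at column 5.
Row 2: attacked by (1,5)→{4,5,6}; (5,3)→{3,6}. Safe: 1, 2, 7, 8, 9, 10, 11. Place at column 1.
Row 3: attacked by (1,5)→{3,5,7}; (2,1)→{1,2}; (5,3)→{1,3,5}. Safe: 4, 6, 8, 9, 10, 11. Place at column 8.
Row 4: attacked by (1,5)→{2,5,8}; (2,1)→{1,3}; (3,8)→{7,8,9}; (5,3)→{2,3,4}. Safe: 6, 10, 11. Place at column 10.
Row 6: attacked by (1,5)→{5,10}; (2,1)→{1,5}; (3,8)→{5,8,11}; (4,10)→{8,10}; (5,3)→{2,3,4}. Safe: 6, 7, 9. Place at column 7.
Row 7: attacked by (1,5)→{5,11}; (2,1)→{1,6}; (3,8)→{4,8}; (4,10)→{7,10}; (5,3)→{1,3,5}; (6,7)→{6,7,8}. Safe: 2, 9. Place at column 2.
Row 8: attacked by (1,5)→{5}; (2,1)→{1,7}; (3,8)→{3,8}; (4,10)→{6,10}; (5,3)→{3,6}; (6,7)→{5,7,9}; (7,2)→{1,2,3}. Safe: 4, 11. Place at column 11.
Row 9: attacked by (1,5)→{5}; (2,1)→{1,8}; (3,8)→{2,8}; (4,10)→{5,10}; (5,3)→{3,7}; (6,7)→{4,7,10}; (7,2)→{2,4}; (8,11)→{10,11}. Safe: 6, 9. Place at column 9.
Row 10: attacked by (1,5)→{5}; (2,1)→{1,9}; (3,8)→{1,8}; (4,10)→{4,10}; (5,3)→{3,8}; (6,7)→{3,7,11}; (7,2)→{2,5}; (8,11)→{9,11}; (9,9)→{8,9,10}. Safe: 6. Place at column 6.
Row 11: attacked by (1,5)→{5}; (2,1)→{1,10}; (3,8)→{8}; (4,10)→{3,10}; (5,3)→{3,9}; (6,7)→{2,7}; (7,2)→{2,6}; (8,11)→{8,11}; (9,9)→{7,9,11}; (10,6)→{5,6,7}. Safe: 4. Place at column 4.
Columns [5, 1, 8, 10, 3, 7, 2, 11, 9, 6, 4], r−c [-4, 1, -5, -6, 2, -1, 5, -3, 0, 4, 7], r+c [6, 3, 11, 14, 8, 13, 9, 19, 18, 16, 15] are all distinct, so no two queens attack.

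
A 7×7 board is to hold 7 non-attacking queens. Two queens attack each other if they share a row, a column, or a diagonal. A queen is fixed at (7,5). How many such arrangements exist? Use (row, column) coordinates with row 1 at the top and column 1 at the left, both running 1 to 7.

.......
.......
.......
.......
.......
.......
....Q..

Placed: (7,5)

Branch on row 1: col 1 → 1; col 2 → 1; col 3 → 2; col 4 → 1; col 6 → 0; col 7 → 1.
Sum: 1 + 1 + 2 + 1 + 0 + 1 = 6.

6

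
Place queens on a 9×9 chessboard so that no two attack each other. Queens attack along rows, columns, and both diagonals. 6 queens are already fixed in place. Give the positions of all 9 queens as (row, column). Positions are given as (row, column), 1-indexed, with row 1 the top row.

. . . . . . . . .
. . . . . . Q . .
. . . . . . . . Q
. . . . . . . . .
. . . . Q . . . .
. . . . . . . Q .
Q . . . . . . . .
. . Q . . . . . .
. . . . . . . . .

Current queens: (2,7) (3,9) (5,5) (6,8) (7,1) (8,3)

(1,4) (2,7) (3,9) (4,2) (5,5) (6,8) (7,1) (8,3) (9,6)

Row 1: attacked by (2,7)→{6,7,8}; (3,9)→{7,9}; (5,5)→{1,5,9}; (6,8)→{3,8}; (7,1)→{1,7}; (8,3)→{3}. Safe: 2, 4. Place at column 4.
Row 4: attacked by (1,4)→{1,4,7}; (2,7)→{5,7,9}; (3,9)→{8,9}; (5,5)→{4,5,6}; (6,8)→{6,8}; (7,1)→{1,4}; (8,3)→{3,7}. Safe: 2. Place at column 2.
Row 9: attacked by (1,4)→{4}; (2,7)→{7}; (3,9)→{3,9}; (4,2)→{2,7}; (5,5)→{1,5,9}; (6,8)→{5,8}; (7,1)→{1,3}; (8,3)→{2,3,4}. Safe: 6. Place at column 6.
Columns [4, 7, 9, 2, 5, 8, 1, 3, 6], r−c [-3, -5, -6, 2, 0, -2, 6, 5, 3], r+c [5, 9, 12, 6, 10, 14, 8, 11, 15] are all distinct, so no two queens attack.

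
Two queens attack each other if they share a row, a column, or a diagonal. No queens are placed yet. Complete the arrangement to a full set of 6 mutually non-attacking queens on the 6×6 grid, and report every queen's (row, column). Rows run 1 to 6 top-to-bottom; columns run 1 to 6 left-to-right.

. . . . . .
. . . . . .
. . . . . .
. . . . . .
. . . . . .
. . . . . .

(1,4) (2,1) (3,5) (4,2) (5,6) (6,3)

Row 1: Safe: 1, 2, 3, 4, 5, 6. Place at column 4.
Row 2: attacked by (1,4)→{3,4,5}. Safe: 1, 2, 6. Place at column 1.
Row 3: attacked by (1,4)→{2,4,6}; (2,1)→{1,2}. Safe: 3, 5. Place at column 5.
Row 4: attacked by (1,4)→{1,4}; (2,1)→{1,3}; (3,5)→{4,5,6}. Safe: 2. Place at column 2.
Row 5: attacked by (1,4)→{4}; (2,1)→{1,4}; (3,5)→{3,5}; (4,2)→{1,2,3}. Safe: 6. Place at column 6.
Row 6: attacked by (1,4)→{4}; (2,1)→{1,5}; (3,5)→{2,5}; (4,2)→{2,4}; (5,6)→{5,6}. Safe: 3. Place at column 3.
Columns [4, 1, 5, 2, 6, 3], r−c [-3, 1, -2, 2, -1, 3], r+c [5, 3, 8, 6, 11, 9] are all distinct, so no two queens attack.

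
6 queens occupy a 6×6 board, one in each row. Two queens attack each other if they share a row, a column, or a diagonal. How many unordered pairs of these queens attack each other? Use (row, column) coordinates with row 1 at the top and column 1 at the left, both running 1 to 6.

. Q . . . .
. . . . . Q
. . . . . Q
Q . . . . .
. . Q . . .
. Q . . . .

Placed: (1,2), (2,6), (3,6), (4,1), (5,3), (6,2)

Same column: (1,2)–(6,2) (column 2); (2,6)–(3,6) (column 6).
Same diagonal: (2,6)–(5,3) (|2−5| = |6−3| = 3); (2,6)–(6,2) (|2−6| = |6−2| = 4); (5,3)–(6,2) (|5−6| = |3−2| = 1).
Total attacking pairs: 5.

5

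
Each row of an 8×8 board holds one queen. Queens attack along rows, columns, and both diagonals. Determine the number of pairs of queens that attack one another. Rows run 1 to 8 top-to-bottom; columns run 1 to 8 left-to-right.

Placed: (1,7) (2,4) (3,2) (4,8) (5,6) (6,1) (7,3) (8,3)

3

Same column: (7,3)–(8,3) (column 3).
Same diagonal: (5,6)–(8,3) (|5−8| = |6−3| = 3); (6,1)–(8,3) (|6−8| = |1−3| = 2).
Total attacking pairs: 3.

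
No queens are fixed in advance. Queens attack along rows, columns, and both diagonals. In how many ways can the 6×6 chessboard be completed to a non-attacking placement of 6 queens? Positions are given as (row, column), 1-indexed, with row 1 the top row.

Branch on row 1: col 1 → 0; col 2 → 1; col 3 → 1; col 4 → 1; col 5 → 1; col 6 → 0.
Sum: 0 + 1 + 1 + 1 + 1 + 0 = 4.
(This is the classic 6-queens count.)

4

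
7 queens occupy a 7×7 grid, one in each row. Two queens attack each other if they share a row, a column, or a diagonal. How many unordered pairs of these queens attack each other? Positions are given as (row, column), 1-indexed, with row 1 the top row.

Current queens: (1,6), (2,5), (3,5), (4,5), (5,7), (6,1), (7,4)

7

Same column: (2,5)–(3,5) (column 5); (2,5)–(4,5) (column 5); (3,5)–(4,5) (column 5).
Same diagonal: (1,6)–(2,5) (|1−2| = |6−5| = 1); (1,6)–(6,1) (|1−6| = |6−1| = 5); (2,5)–(6,1) (|2−6| = |5−1| = 4); (3,5)–(5,7) (|3−5| = |5−7| = 2).
Total attacking pairs: 7.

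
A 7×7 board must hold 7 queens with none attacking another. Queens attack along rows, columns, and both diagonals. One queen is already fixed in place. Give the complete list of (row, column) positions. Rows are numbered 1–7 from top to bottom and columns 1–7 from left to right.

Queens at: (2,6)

(1,3) (2,6) (3,2) (4,5) (5,1) (6,4) (7,7)

Row 1: attacked by (2,6)→{5,6,7}. Safe: 1, 2, 3, 4. Place at column 3.
Row 3: attacked by (1,3)→{1,3,5}; (2,6)→{5,6,7}. Safe: 2, 4. Place at column 2.
Row 4: attacked by (1,3)→{3,6}; (2,6)→{4,6}; (3,2)→{1,2,3}. Safe: 5, 7. Place at column 5.
Row 5: attacked by (1,3)→{3,7}; (2,6)→{3,6}; (3,2)→{2,4}; (4,5)→{4,5,6}. Safe: 1. Place at column 1.
Row 6: attacked by (1,3)→{3}; (2,6)→{2,6}; (3,2)→{2,5}; (4,5)→{3,5,7}; (5,1)→{1,2}. Safe: 4. Place at column 4.
Row 7: attacked by (1,3)→{3}; (2,6)→{1,6}; (3,2)→{2,6}; (4,5)→{2,5}; (5,1)→{1,3}; (6,4)→{3,4,5}. Safe: 7. Place at column 7.
Columns [3, 6, 2, 5, 1, 4, 7], r−c [-2, -4, 1, -1, 4, 2, 0], r+c [4, 8, 5, 9, 6, 10, 14] are all distinct, so no two queens attack.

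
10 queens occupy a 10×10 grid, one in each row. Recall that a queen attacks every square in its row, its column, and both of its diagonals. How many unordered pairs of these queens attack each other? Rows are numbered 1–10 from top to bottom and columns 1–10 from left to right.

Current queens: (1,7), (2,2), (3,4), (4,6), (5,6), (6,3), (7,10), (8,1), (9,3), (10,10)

Same column: (4,6)–(5,6) (column 6); (6,3)–(9,3) (column 3); (7,10)–(10,10) (column 10).
Same diagonal: (2,2)–(10,10) (|2−10| = |2−10| = 8); (3,4)–(5,6) (|3−5| = |4−6| = 2); (6,3)–(8,1) (|6−8| = |3−1| = 2).
Total attacking pairs: 6.

6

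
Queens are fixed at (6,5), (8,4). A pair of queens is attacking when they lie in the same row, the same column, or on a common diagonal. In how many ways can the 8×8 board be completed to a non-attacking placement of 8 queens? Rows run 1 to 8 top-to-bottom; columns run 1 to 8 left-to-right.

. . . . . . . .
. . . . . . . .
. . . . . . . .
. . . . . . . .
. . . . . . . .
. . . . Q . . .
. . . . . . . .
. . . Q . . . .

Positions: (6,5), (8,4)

6

Branch on row 1: col 1 → 0; col 2 → 2; col 3 → 0; col 6 → 2; col 7 → 1; col 8 → 1.
Sum: 0 + 2 + 0 + 2 + 1 + 1 = 6.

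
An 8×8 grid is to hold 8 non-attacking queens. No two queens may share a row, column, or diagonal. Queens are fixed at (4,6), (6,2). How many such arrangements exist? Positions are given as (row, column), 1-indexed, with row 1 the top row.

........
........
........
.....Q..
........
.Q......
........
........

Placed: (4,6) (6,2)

3

Branch on row 1: col 1 → 1; col 4 → 0; col 5 → 2; col 8 → 0.
Sum: 1 + 0 + 2 + 0 = 3.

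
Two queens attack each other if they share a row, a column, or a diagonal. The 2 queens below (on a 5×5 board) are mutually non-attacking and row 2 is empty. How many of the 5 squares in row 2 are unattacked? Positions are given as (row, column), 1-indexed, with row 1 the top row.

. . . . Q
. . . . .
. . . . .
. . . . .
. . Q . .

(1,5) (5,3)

2

(1,5) attacks row 2 at column 5 and diagonals 4.
(5,3) attacks row 2 at column 3.
Attacked columns: {3, 4, 5}. Safe: {1, 2}.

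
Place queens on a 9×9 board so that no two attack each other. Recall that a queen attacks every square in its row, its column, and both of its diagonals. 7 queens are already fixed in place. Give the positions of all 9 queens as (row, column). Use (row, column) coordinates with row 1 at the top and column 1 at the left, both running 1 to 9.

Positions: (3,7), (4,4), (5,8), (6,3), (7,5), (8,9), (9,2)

(1,6) (2,1) (3,7) (4,4) (5,8) (6,3) (7,5) (8,9) (9,2)

Row 1: attacked by (3,7)→{5,7,9}; (4,4)→{1,4,7}; (5,8)→{4,8}; (6,3)→{3,8}; (7,5)→{5}; (8,9)→{2,9}; (9,2)→{2}. Safe: 6. Place at column 6.
Row 2: attacked by (1,6)→{5,6,7}; (3,7)→{6,7,8}; (4,4)→{2,4,6}; (5,8)→{5,8}; (6,3)→{3,7}; (7,5)→{5}; (8,9)→{3,9}; (9,2)→{2,9}. Safe: 1. Place at column 1.
Columns [6, 1, 7, 4, 8, 3, 5, 9, 2], r−c [-5, 1, -4, 0, -3, 3, 2, -1, 7], r+c [7, 3, 10, 8, 13, 9, 12, 17, 11] are all distinct, so no two queens attack.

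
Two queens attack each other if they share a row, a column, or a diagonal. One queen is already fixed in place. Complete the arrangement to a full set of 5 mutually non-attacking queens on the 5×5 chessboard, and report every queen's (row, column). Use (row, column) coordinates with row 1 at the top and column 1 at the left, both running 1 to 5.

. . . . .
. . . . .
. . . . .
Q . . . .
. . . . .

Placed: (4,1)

(1,2) (2,5) (3,3) (4,1) (5,4)

Row 1: attacked by (4,1)→{1,4}. Safe: 2, 3, 5. Place at column 2.
Row 2: attacked by (1,2)→{1,2,3}; (4,1)→{1,3}. Safe: 4, 5. Place at column 5.
Row 3: attacked by (1,2)→{2,4}; (2,5)→{4,5}; (4,1)→{1,2}. Safe: 3. Place at column 3.
Row 5: attacked by (1,2)→{2}; (2,5)→{2,5}; (3,3)→{1,3,5}; (4,1)→{1,2}. Safe: 4. Place at column 4.
Columns [2, 5, 3, 1, 4], r−c [-1, -3, 0, 3, 1], r+c [3, 7, 6, 5, 9] are all distinct, so no two queens attack.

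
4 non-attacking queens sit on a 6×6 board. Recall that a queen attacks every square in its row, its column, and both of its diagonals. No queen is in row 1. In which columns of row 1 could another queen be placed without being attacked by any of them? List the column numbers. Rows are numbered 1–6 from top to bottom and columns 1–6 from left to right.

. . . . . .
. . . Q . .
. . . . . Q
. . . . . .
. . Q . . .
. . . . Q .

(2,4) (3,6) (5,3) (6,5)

columns 1, 2

(2,4) attacks row 1 at column 4 and diagonals 3, 5.
(3,6) attacks row 1 at column 6 and diagonals 4.
(5,3) attacks row 1 at column 3.
(6,5) attacks row 1 at column 5.
Attacked columns: {3, 4, 5, 6}. Safe: {1, 2}.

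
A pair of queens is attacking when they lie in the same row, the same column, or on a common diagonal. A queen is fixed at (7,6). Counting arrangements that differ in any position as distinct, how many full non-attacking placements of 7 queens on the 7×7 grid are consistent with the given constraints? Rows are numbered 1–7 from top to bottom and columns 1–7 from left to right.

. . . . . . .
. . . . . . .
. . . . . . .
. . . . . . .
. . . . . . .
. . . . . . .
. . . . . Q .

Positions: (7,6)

Branch on row 1: col 1 → 1; col 2 → 4; col 3 → 1; col 4 → 1; col 5 → 0; col 7 → 0.
Sum: 1 + 4 + 1 + 1 + 0 + 0 = 7.

7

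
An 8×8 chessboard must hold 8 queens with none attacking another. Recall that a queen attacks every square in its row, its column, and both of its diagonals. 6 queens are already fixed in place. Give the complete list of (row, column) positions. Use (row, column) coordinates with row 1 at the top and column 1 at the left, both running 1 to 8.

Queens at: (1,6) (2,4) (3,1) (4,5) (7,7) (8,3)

(1,6) (2,4) (3,1) (4,5) (5,8) (6,2) (7,7) (8,3)

Row 5: attacked by (1,6)→{2,6}; (2,4)→{1,4,7}; (3,1)→{1,3}; (4,5)→{4,5,6}; (7,7)→{5,7}; (8,3)→{3,6}. Safe: 8. Place at column 8.
Row 6: attacked by (1,6)→{1,6}; (2,4)→{4,8}; (3,1)→{1,4}; (4,5)→{3,5,7}; (5,8)→{7,8}; (7,7)→{6,7,8}; (8,3)→{1,3,5}. Safe: 2. Place at column 2.
Columns [6, 4, 1, 5, 8, 2, 7, 3], r−c [-5, -2, 2, -1, -3, 4, 0, 5], r+c [7, 6, 4, 9, 13, 8, 14, 11] are all distinct, so no two queens attack.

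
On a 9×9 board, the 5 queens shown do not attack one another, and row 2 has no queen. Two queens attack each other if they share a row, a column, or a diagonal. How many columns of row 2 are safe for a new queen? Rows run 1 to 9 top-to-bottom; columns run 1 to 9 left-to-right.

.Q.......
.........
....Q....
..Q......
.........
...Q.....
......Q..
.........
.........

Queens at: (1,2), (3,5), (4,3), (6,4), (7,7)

1

(1,2) attacks row 2 at column 2 and diagonals 1, 3.
(3,5) attacks row 2 at column 5 and diagonals 4, 6.
(4,3) attacks row 2 at column 3 and diagonals 1, 5.
(6,4) attacks row 2 at column 4 and diagonals 8.
(7,7) attacks row 2 at column 7 and diagonals 2.
Attacked columns: {1, 2, 3, 4, 5, 6, 7, 8}. Safe: {9}.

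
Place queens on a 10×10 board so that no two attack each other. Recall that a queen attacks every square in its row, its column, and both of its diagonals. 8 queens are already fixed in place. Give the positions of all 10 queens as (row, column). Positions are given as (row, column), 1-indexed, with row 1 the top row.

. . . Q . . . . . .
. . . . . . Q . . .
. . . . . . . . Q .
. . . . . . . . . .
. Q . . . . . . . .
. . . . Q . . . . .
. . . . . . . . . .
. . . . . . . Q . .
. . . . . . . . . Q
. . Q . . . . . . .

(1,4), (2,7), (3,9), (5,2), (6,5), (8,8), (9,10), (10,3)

(1,4) (2,7) (3,9) (4,6) (5,2) (6,5) (7,1) (8,8) (9,10) (10,3)

Row 4: attacked by (1,4)→{1,4,7}; (2,7)→{5,7,9}; (3,9)→{8,9,10}; (5,2)→{1,2,3}; (6,5)→{3,5,7}; (8,8)→{4,8}; (9,10)→{5,10}; (10,3)→{3,9}. Safe: 6. Place at column 6.
Row 7: attacked by (1,4)→{4,10}; (2,7)→{2,7}; (3,9)→{5,9}; (4,6)→{3,6,9}; (5,2)→{2,4}; (6,5)→{4,5,6}; (8,8)→{7,8,9}; (9,10)→{8,10}; (10,3)→{3,6}. Safe: 1. Place at column 1.
Columns [4, 7, 9, 6, 2, 5, 1, 8, 10, 3], r−c [-3, -5, -6, -2, 3, 1, 6, 0, -1, 7], r+c [5, 9, 12, 10, 7, 11, 8, 16, 19, 13] are all distinct, so no two queens attack.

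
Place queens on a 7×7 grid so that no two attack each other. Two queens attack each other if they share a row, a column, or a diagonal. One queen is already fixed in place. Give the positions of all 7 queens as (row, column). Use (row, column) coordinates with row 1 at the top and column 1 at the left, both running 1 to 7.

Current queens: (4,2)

Row 1: attacked by (4,2)→{2,5}. Safe: 1, 3, 4, 6, 7. Place at column 7.
Row 2: attacked by (1,7)→{6,7}; (4,2)→{2,4}. Safe: 1, 3, 5. Place at column 3.
Row 3: attacked by (1,7)→{5,7}; (2,3)→{2,3,4}; (4,2)→{1,2,3}. Safe: 6. Place at column 6.
Row 5: attacked by (1,7)→{3,7}; (2,3)→{3,6}; (3,6)→{4,6}; (4,2)→{1,2,3}. Safe: 5. Place at column 5.
Row 6: attacked by (1,7)→{2,7}; (2,3)→{3,7}; (3,6)→{3,6}; (4,2)→{2,4}; (5,5)→{4,5,6}. Safe: 1. Place at column 1.
Row 7: attacked by (1,7)→{1,7}; (2,3)→{3}; (3,6)→{2,6}; (4,2)→{2,5}; (5,5)→{3,5,7}; (6,1)→{1,2}. Safe: 4. Place at column 4.
Columns [7, 3, 6, 2, 5, 1, 4], r−c [-6, -1, -3, 2, 0, 5, 3], r+c [8, 5, 9, 6, 10, 7, 11] are all distinct, so no two queens attack.

(1,7) (2,3) (3,6) (4,2) (5,5) (6,1) (7,4)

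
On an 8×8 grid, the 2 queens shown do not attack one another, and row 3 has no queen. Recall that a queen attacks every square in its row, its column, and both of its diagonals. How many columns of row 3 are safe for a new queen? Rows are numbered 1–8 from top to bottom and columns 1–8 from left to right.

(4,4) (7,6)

3

(4,4) attacks row 3 at column 4 and diagonals 3, 5.
(7,6) attacks row 3 at column 6 and diagonals 2.
Attacked columns: {2, 3, 4, 5, 6}. Safe: {1, 7, 8}.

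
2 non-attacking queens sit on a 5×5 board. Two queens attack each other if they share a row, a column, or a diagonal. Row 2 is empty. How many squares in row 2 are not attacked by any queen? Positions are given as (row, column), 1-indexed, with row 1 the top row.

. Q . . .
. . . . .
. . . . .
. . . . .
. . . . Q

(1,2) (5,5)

1

(1,2) attacks row 2 at column 2 and diagonals 1, 3.
(5,5) attacks row 2 at column 5 and diagonals 2.
Attacked columns: {1, 2, 3, 5}. Safe: {4}.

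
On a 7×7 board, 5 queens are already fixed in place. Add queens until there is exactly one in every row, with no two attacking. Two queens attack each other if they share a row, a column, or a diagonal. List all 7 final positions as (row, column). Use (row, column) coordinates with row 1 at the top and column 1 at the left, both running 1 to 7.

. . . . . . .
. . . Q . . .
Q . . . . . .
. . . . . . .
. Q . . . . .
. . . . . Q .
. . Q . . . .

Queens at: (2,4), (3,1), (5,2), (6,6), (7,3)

(1,7) (2,4) (3,1) (4,5) (5,2) (6,6) (7,3)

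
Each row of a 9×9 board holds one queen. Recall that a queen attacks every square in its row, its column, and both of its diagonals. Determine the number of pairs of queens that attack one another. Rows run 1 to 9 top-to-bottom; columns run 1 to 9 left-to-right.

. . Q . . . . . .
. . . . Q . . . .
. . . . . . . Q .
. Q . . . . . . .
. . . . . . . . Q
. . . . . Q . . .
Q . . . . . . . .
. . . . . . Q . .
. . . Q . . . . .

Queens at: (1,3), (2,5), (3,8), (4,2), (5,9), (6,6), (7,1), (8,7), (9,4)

0

All columns are distinct and no two queens satisfy |Δrow| = |Δcol|, so no pair attacks.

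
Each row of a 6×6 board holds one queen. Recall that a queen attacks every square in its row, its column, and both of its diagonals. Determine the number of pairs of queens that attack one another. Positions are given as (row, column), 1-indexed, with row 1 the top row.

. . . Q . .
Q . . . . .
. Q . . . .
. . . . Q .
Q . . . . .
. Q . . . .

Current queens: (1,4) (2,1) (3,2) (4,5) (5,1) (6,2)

Same column: (2,1)–(5,1) (column 1); (3,2)–(6,2) (column 2).
Same diagonal: (1,4)–(3,2) (|1−3| = |4−2| = 2); (2,1)–(3,2) (|2−3| = |1−2| = 1); (5,1)–(6,2) (|5−6| = |1−2| = 1).
Total attacking pairs: 5.

5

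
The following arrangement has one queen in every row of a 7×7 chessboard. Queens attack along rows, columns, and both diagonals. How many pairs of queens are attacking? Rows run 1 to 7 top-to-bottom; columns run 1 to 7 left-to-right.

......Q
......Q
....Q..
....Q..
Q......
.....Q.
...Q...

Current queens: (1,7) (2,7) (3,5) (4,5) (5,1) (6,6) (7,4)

Same column: (1,7)–(2,7) (column 7); (3,5)–(4,5) (column 5).
Same diagonal: (1,7)–(3,5) (|1−3| = |7−5| = 2); (2,7)–(4,5) (|2−4| = |7−5| = 2).
Total attacking pairs: 4.

4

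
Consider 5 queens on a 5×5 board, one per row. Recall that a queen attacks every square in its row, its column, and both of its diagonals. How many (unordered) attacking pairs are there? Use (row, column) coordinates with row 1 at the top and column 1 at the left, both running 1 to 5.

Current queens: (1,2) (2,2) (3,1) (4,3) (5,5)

3

Same column: (1,2)–(2,2) (column 2).
Same diagonal: (2,2)–(3,1) (|2−3| = |2−1| = 1); (2,2)–(5,5) (|2−5| = |2−5| = 3).
Total attacking pairs: 3.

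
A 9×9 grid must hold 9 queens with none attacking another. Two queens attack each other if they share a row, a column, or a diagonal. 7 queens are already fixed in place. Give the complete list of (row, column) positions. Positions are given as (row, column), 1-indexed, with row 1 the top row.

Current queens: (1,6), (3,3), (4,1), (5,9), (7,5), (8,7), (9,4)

Row 2: attacked by (1,6)→{5,6,7}; (3,3)→{2,3,4}; (4,1)→{1,3}; (5,9)→{6,9}; (7,5)→{5}; (8,7)→{1,7}; (9,4)→{4}. Safe: 8. Place at column 8.
Row 6: attacked by (1,6)→{1,6}; (2,8)→{4,8}; (3,3)→{3,6}; (4,1)→{1,3}; (5,9)→{8,9}; (7,5)→{4,5,6}; (8,7)→{5,7,9}; (9,4)→{1,4,7}. Safe: 2. Place at column 2.
Columns [6, 8, 3, 1, 9, 2, 5, 7, 4], r−c [-5, -6, 0, 3, -4, 4, 2, 1, 5], r+c [7, 10, 6, 5, 14, 8, 12, 15, 13] are all distinct, so no two queens attack.

(1,6) (2,8) (3,3) (4,1) (5,9) (6,2) (7,5) (8,7) (9,4)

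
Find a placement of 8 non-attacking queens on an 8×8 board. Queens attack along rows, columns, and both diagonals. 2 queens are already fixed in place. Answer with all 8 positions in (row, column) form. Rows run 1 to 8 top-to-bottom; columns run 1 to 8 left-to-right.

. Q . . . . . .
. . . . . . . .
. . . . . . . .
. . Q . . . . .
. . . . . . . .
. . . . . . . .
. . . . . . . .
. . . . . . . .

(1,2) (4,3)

(1,2) (2,6) (3,8) (4,3) (5,1) (6,4) (7,7) (8,5)

Row 2: attacked by (1,2)→{1,2,3}; (4,3)→{1,3,5}. Safe: 4, 6, 7, 8. Place at column 6.
Row 3: attacked by (1,2)→{2,4}; (2,6)→{5,6,7}; (4,3)→{2,3,4}. Safe: 1, 8. Place at column 8.
Row 5: attacked by (1,2)→{2,6}; (2,6)→{3,6}; (3,8)→{6,8}; (4,3)→{2,3,4}. Safe: 1, 5, 7. Place at column 1.
Row 6: attacked by (1,2)→{2,7}; (2,6)→{2,6}; (3,8)→{5,8}; (4,3)→{1,3,5}; (5,1)→{1,2}. Safe: 4. Place at column 4.
Row 7: attacked by (1,2)→{2,8}; (2,6)→{1,6}; (3,8)→{4,8}; (4,3)→{3,6}; (5,1)→{1,3}; (6,4)→{3,4,5}. Safe: 7. Place at column 7.
Row 8: attacked by (1,2)→{2}; (2,6)→{6}; (3,8)→{3,8}; (4,3)→{3,7}; (5,1)→{1,4}; (6,4)→{2,4,6}; (7,7)→{6,7,8}. Safe: 5. Place at column 5.
Columns [2, 6, 8, 3, 1, 4, 7, 5], r−c [-1, -4, -5, 1, 4, 2, 0, 3], r+c [3, 8, 11, 7, 6, 10, 14, 13] are all distinct, so no two queens attack.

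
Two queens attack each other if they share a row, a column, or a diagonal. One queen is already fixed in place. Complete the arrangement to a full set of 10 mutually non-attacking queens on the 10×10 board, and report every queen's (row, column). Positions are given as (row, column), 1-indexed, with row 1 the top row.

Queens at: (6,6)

(1,3) (2,5) (3,7) (4,10) (5,4) (6,6) (7,1) (8,9) (9,2) (10,8)

Row 1: attacked by (6,6)→{1,6}. Safe: 2, 3, 4, 5, 7, 8, 9, 10. Place at column 3.
Row 2: attacked by (1,3)→{2,3,4}; (6,6)→{2,6,10}. Safe: 1, 5, 7, 8, 9. Place at column 5.
Row 3: attacked by (1,3)→{1,3,5}; (2,5)→{4,5,6}; (6,6)→{3,6,9}. Safe: 2, 7, 8, 10. Place at column 7.
Row 4: attacked by (1,3)→{3,6}; (2,5)→{3,5,7}; (3,7)→{6,7,8}; (6,6)→{4,6,8}. Safe: 1, 2, 9, 10. Place at column 10.
Row 5: attacked by (1,3)→{3,7}; (2,5)→{2,5,8}; (3,7)→{5,7,9}; (4,10)→{9,10}; (6,6)→{5,6,7}. Safe: 1, 4. Place at column 4.
Row 7: attacked by (1,3)→{3,9}; (2,5)→{5,10}; (3,7)→{3,7}; (4,10)→{7,10}; (5,4)→{2,4,6}; (6,6)→{5,6,7}. Safe: 1, 8. Place at column 1.
Row 8: attacked by (1,3)→{3,10}; (2,5)→{5}; (3,7)→{2,7}; (4,10)→{6,10}; (5,4)→{1,4,7}; (6,6)→{4,6,8}; (7,1)→{1,2}. Safe: 9. Place at column 9.
Row 9: attacked by (1,3)→{3}; (2,5)→{5}; (3,7)→{1,7}; (4,10)→{5,10}; (5,4)→{4,8}; (6,6)→{3,6,9}; (7,1)→{1,3}; (8,9)→{8,9,10}. Safe: 2. Place at column 2.
Row 10: attacked by (1,3)→{3}; (2,5)→{5}; (3,7)→{7}; (4,10)→{4,10}; (5,4)→{4,9}; (6,6)→{2,6,10}; (7,1)→{1,4}; (8,9)→{7,9}; (9,2)→{1,2,3}. Safe: 8. Place at column 8.
Columns [3, 5, 7, 10, 4, 6, 1, 9, 2, 8], r−c [-2, -3, -4, -6, 1, 0, 6, -1, 7, 2], r+c [4, 7, 10, 14, 9, 12, 8, 17, 11, 18] are all distinct, so no two queens attack.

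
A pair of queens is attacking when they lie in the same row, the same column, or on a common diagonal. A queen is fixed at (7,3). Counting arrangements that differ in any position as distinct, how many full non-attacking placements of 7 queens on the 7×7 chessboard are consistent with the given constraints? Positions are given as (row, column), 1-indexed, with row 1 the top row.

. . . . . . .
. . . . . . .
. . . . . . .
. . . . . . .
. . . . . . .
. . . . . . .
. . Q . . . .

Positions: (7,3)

Branch on row 1: col 1 → 1; col 2 → 0; col 4 → 1; col 5 → 2; col 6 → 1; col 7 → 1.
Sum: 1 + 0 + 1 + 2 + 1 + 1 = 6.

6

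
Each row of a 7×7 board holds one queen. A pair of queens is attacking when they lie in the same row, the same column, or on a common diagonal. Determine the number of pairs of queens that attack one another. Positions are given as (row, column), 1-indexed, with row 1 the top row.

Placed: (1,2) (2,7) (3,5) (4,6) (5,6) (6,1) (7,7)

Same column: (2,7)–(7,7) (column 7); (4,6)–(5,6) (column 6).
Same diagonal: (1,2)–(5,6) (|1−5| = |2−6| = 4); (3,5)–(4,6) (|3−4| = |5−6| = 1).
Total attacking pairs: 4.

4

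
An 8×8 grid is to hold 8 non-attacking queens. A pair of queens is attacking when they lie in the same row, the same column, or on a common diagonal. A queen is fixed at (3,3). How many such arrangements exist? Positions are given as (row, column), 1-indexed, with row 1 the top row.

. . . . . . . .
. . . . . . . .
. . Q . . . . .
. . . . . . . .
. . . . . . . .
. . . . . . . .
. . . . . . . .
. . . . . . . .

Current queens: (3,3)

4

Branch on row 1: col 2 → 1; col 4 → 1; col 6 → 0; col 7 → 2; col 8 → 0.
Sum: 1 + 1 + 0 + 2 + 0 = 4.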